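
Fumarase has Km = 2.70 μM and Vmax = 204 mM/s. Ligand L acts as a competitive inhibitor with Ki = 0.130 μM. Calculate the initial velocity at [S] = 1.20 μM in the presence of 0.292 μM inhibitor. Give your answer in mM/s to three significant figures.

24.6 mM/s

With α = 1 + [I]/Ki = 1 + 0.292/0.130 = 3.246, the competitive rate law is v = Vmax[S] / (αKm + [S]).
v = 204×1.20 / (3.246×2.70 + 1.20) = 244.8/9.965 = 24.6 mM/s.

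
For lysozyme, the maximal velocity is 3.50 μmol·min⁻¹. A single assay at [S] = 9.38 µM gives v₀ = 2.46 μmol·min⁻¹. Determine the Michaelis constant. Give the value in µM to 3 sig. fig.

3.97 µM

v/Vmax = 2.46/3.50 = 0.7029 = [S]/(Km+[S]).
So Km + [S] = [S]/0.7029 = 13.35 µM, giving Km = 13.35 − 9.38 = 3.97 µM.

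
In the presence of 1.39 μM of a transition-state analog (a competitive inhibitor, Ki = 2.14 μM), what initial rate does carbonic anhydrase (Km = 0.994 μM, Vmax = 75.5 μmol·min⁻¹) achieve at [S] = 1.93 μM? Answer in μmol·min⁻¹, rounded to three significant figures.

40.8 μmol·min⁻¹

With α = 1 + [I]/Ki = 1 + 1.39/2.14 = 1.650, the competitive rate law is v = Vmax[S] / (αKm + [S]).
v = 75.5×1.93 / (1.650×0.994 + 1.93) = 145.7/3.570 = 40.8 μmol·min⁻¹.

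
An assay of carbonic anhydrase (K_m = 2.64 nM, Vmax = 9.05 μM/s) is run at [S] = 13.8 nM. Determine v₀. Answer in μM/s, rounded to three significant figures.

7.60 μM/s

v = Vmax·[S]/(Km + [S]) = 9.05 × 13.8 / (2.64 + 13.8)
  = 124.9 / 16.44 = 7.60 μM/s.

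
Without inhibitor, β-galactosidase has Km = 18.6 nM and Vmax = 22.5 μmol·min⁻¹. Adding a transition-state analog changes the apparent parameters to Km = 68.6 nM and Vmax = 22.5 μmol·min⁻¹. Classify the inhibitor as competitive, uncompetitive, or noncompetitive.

competitive

Km increases (18.6 → 68.6 nM) while Vmax is unchanged — the hallmark of competitive inhibition.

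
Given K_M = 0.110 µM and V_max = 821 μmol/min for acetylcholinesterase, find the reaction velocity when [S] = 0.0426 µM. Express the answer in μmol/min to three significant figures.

v = Vmax·[S]/(Km + [S]) = 821 × 0.0426 / (0.110 + 0.0426)
  = 34.97 / 0.1526 = 229 μmol/min.

229 μmol/min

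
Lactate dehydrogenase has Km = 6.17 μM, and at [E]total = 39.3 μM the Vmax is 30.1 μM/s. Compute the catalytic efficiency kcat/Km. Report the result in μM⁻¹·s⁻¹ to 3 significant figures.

kcat = Vmax/[E]total = 30.1/39.3 = 0.766 s⁻¹.
kcat/Km = 0.766/6.17 = 0.124 μM⁻¹·s⁻¹.

0.124 μM⁻¹·s⁻¹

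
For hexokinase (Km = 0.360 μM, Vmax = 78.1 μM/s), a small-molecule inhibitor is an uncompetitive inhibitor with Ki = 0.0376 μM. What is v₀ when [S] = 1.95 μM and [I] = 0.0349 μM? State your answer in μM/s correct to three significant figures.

α = 1 + [I]/Ki = 1 + 0.0349/0.0376 = 1.928.
For an uncompetitive inhibitor, both parameters are divided by α, giving Vmax/α and Km/α: Km,app = 0.187 μM, Vmax,app = 40.5 μM/s.
v = Vmax,app·[S]/(Km,app + [S]) = 40.5 × 1.95/(0.187 + 1.95) = 37.0 μM/s.

37.0 μM/s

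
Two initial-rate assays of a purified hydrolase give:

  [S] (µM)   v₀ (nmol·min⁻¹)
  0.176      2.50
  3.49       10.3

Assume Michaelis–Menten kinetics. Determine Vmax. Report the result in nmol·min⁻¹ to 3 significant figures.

In reciprocal form, 1/v = (Km/Vmax)·(1/[S]) + 1/Vmax. The two points give (1/[S], 1/v) = (5.682, 0.4000) and (0.2865, 0.09709).
Slope = (0.4000 − 0.09709)/(5.682 − 0.2865) = 0.05614; intercept = 0.4000 − 0.05614×5.682 = 0.08100.
Vmax = 1/intercept = 12.3 nmol·min⁻¹; Km = slope × Vmax = 0.05614 × 12.3 = 0.693 µM.

12.3 nmol·min⁻¹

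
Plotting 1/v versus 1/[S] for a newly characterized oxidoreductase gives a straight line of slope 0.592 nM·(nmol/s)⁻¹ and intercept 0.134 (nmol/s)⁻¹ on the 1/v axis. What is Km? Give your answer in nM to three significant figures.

y-intercept = 1/Vmax ⇒ Vmax = 7.46 nmol/s; slope = Km/Vmax ⇒ Km = slope × Vmax.
Km = 0.592 × 7.46 = 4.42 nM.

4.42 nM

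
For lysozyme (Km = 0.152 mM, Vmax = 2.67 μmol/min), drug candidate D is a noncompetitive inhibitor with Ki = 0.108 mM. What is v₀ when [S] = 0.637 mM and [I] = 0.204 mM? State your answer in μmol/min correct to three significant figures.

α = 1 + [I]/Ki = 1 + 0.204/0.108 = 2.889.
For a noncompetitive inhibitor, Vmax is reduced to Vmax/α while Km is unchanged: Km,app = 0.152 mM, Vmax,app = 0.924 μmol/min.
v = Vmax,app·[S]/(Km,app + [S]) = 0.924 × 0.637/(0.152 + 0.637) = 0.746 μmol/min.

0.746 μmol/min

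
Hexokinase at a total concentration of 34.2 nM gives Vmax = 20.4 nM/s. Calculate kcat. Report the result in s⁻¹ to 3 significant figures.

0.596 s⁻¹

kcat = Vmax/[E]total = 20.4 nM/s / 34.2 nM = 0.596 s⁻¹.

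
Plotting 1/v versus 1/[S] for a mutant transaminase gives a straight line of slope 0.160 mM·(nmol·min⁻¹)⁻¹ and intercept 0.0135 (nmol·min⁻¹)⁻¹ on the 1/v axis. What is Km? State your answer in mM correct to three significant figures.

11.9 mM

y-intercept = 1/Vmax ⇒ Vmax = 74.1 nmol·min⁻¹; slope = Km/Vmax ⇒ Km = slope × Vmax.
Km = 0.160 × 74.1 = 11.9 mM.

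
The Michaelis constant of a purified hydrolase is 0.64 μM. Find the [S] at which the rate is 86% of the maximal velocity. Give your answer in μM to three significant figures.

3.93 μM

v/Vmax = [S]/(Km+[S]) = 0.86, so [S] = Km·0.86/(1 − 0.86) = 0.64 × 6.143.
[S] = 3.93 μM.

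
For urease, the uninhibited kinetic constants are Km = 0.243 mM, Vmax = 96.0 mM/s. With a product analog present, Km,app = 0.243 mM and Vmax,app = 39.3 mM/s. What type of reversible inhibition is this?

Vmax decreases (96.0 → 39.3 mM/s) while Km is unchanged — pure noncompetitive inhibition.

noncompetitive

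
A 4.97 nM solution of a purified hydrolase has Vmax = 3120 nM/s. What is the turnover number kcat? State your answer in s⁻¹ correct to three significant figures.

628 s⁻¹

kcat = Vmax/[E]total = 3120 nM/s / 4.97 nM = 628 s⁻¹.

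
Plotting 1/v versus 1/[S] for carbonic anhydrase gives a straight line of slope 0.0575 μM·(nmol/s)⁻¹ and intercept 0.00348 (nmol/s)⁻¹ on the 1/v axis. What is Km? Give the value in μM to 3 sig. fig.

16.5 μM

y-intercept = 1/Vmax ⇒ Vmax = 287 nmol/s; slope = Km/Vmax ⇒ Km = slope × Vmax.
Km = 0.0575 × 287 = 16.5 μM.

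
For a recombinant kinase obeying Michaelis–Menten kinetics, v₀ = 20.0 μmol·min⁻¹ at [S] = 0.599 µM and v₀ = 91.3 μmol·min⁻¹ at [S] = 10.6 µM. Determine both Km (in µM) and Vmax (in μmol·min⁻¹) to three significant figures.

Km = 2.88 µM; Vmax = 116 μmol·min⁻¹

In reciprocal form, 1/v = (Km/Vmax)·(1/[S]) + 1/Vmax. The two points give (1/[S], 1/v) = (1.669, 0.05000) and (0.09434, 0.01095).
Slope = (0.05000 − 0.01095)/(1.669 − 0.09434) = 0.02479; intercept = 0.05000 − 0.02479×1.669 = 0.008614.
Vmax = 1/intercept = 116 μmol·min⁻¹; Km = slope × Vmax = 0.02479 × 116 = 2.88 µM.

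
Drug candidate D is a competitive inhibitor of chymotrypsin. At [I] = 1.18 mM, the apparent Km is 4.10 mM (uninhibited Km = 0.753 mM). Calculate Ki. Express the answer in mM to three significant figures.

Competitive: Km,app = α·Km with α = 1 + [I]/Ki.
α = Km,app/Km = 4.10/0.753 = 5.445.
Ki = [I]/(α − 1) = 1.18/4.445 = 0.265 mM.

0.265 mM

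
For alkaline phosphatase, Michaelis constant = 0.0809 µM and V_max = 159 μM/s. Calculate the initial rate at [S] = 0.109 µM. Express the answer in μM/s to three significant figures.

91.3 μM/s

v = Vmax·[S]/(Km + [S]) = 159 × 0.109 / (0.0809 + 0.109)
  = 17.33 / 0.1899 = 91.3 μM/s.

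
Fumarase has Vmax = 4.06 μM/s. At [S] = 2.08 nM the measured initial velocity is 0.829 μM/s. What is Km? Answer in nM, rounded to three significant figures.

From v = Vmax[S]/(Km+[S]), Km = [S](Vmax − v)/v.
Km = 2.08 × (4.06 − 0.829) / 0.829 = 6.720/0.829 = 8.11 nM.

8.11 nM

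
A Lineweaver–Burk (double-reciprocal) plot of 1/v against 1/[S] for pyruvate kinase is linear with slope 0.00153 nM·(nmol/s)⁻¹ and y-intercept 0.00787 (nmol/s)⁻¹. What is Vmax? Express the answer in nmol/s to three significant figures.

127 nmol/s

The y-intercept of a Lineweaver–Burk plot equals 1/Vmax, so Vmax = 1/0.00787 = 127 nmol/s.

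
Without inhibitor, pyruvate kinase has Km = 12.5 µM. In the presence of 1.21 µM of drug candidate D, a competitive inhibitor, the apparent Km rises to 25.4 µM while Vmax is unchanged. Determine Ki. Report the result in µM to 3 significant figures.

Competitive: Km,app = α·Km with α = 1 + [I]/Ki.
α = Km,app/Km = 25.4/12.5 = 2.032.
Since α = 1 + [I]/Ki, [I]/Ki = 2.032 − 1 = 1.032 and Ki = 1.21/1.032 = 1.17 µM.

1.17 µM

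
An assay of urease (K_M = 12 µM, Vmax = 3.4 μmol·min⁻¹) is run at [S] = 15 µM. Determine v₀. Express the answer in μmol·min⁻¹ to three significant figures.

1.89 μmol·min⁻¹

v = Vmax·[S]/(Km + [S]) = 3.4 × 15 / (12 + 15)
  = 51.00 / 27.00 = 1.89 μmol·min⁻¹.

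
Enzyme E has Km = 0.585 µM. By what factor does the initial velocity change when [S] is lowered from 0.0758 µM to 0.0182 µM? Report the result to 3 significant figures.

0.263

The fractional saturations are [S]/(Km+[S]) = 0.0758/0.6608 = 0.1147 and 0.0182/0.6032 = 0.03017.
v₂/v₁ is just their ratio: 0.03017/0.1147 = 0.263.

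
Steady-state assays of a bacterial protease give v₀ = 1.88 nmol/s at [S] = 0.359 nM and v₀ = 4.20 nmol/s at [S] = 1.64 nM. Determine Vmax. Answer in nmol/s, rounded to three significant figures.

6.42 nmol/s

From v = Vmax[S]/(Km+[S]), each point gives Vmax = v(Km+[S])/[S].
Equating: 1.88(Km+0.359)/0.359 = 4.20(Km+1.64)/1.64.
5.237·Km + 1.88 = 2.561·Km + 4.20, so (5.237 − 2.561)·Km = 4.20 − 1.88.
Km = 2.320/2.676 = 0.867 nM; then Vmax = 1.88(0.867+0.359)/0.359 = 6.42 nmol/s.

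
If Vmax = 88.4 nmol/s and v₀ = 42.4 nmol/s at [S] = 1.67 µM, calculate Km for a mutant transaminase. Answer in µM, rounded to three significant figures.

v/Vmax = 42.4/88.4 = 0.4796 = [S]/(Km+[S]).
So Km + [S] = [S]/0.4796 = 3.482 µM, giving Km = 3.482 − 1.67 = 1.81 µM.

1.81 µM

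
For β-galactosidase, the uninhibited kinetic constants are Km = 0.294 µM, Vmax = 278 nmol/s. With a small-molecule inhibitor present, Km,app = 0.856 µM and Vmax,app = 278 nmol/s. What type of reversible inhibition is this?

competitive

Km increases (0.294 → 0.856 µM) while Vmax is unchanged — the hallmark of competitive inhibition.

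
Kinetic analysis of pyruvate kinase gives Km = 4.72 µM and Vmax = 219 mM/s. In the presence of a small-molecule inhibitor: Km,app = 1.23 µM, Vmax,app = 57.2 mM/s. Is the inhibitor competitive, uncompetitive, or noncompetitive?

uncompetitive

Both Km and Vmax decrease by the same factor (~3.83-fold) — characteristic of uncompetitive inhibition.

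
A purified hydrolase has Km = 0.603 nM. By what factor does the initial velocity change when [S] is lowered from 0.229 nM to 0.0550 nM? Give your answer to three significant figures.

0.304

The fractional saturations are [S]/(Km+[S]) = 0.229/0.8320 = 0.2752 and 0.0550/0.6580 = 0.08359.
v₂/v₁ is just their ratio: 0.08359/0.2752 = 0.304.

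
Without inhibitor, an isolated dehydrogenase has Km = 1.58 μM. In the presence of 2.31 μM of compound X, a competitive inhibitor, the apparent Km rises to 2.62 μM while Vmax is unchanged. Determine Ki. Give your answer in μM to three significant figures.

Competitive: Km,app = α·Km with α = 1 + [I]/Ki.
α = Km,app/Km = 2.62/1.58 = 1.658.
Since α = 1 + [I]/Ki, [I]/Ki = 1.658 − 1 = 0.6582 and Ki = 2.31/0.6582 = 3.51 μM.

3.51 μM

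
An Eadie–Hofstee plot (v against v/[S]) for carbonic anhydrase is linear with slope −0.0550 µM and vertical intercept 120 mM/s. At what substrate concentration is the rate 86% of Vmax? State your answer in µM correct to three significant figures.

The Eadie–Hofstee slope gives Km = 0.0550 µM (slope = −Km).
v/Vmax = [S]/(Km+[S]) = 0.86 ⇒ [S] = Km·0.86/(1−0.86) = 0.0550 × 6.143 = 0.338 µM.

0.338 µM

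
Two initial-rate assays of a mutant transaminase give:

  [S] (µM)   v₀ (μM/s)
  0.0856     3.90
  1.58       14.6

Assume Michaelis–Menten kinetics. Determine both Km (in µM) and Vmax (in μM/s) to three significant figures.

In reciprocal form, 1/v = (Km/Vmax)·(1/[S]) + 1/Vmax. The two points give (1/[S], 1/v) = (11.68, 0.2564) and (0.6329, 0.06849).
Slope = (0.2564 − 0.06849)/(11.68 − 0.6329) = 0.01701; intercept = 0.2564 − 0.01701×11.68 = 0.05773.
Vmax = 1/intercept = 17.3 μM/s; Km = slope × Vmax = 0.01701 × 17.3 = 0.295 µM.

Km = 0.295 µM; Vmax = 17.3 μM/s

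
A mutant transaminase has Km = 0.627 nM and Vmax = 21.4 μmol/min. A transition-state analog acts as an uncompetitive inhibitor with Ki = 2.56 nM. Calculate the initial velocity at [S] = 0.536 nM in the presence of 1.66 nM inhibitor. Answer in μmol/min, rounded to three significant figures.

α = 1 + [I]/Ki = 1 + 1.66/2.56 = 1.648.
For an uncompetitive inhibitor, both parameters are divided by α, giving Vmax/α and Km/α: Km,app = 0.380 nM, Vmax,app = 13.0 μmol/min.
v = Vmax,app·[S]/(Km,app + [S]) = 13.0 × 0.536/(0.380 + 0.536) = 7.59 μmol/min.

7.59 μmol/min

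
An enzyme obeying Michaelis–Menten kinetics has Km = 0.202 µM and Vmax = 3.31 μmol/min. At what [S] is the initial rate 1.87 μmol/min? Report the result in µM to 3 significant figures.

Rearranging v = Vmax[S]/(Km+[S]) gives [S] = Km·v/(Vmax − v).
[S] = 0.202 × 1.87 / (3.31 − 1.87) = 0.3777/1.440 = 0.262 µM.

0.262 µM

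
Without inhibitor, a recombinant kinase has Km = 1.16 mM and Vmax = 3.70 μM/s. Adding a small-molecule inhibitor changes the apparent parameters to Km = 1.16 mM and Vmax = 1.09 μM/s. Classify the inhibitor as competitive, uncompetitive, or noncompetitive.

Vmax decreases (3.70 → 1.09 μM/s) while Km is unchanged — pure noncompetitive inhibition.

noncompetitive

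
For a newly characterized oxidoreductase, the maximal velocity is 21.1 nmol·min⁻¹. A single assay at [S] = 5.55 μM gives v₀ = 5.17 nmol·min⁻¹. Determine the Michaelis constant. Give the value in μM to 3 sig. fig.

17.1 μM

From v = Vmax[S]/(Km+[S]), Km = [S](Vmax − v)/v.
Km = 5.55 × (21.1 − 5.17) / 5.17 = 88.41/5.17 = 17.1 μM.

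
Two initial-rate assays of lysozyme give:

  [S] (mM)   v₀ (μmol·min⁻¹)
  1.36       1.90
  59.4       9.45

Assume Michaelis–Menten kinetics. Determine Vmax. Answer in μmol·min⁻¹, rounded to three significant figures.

10.4 μmol·min⁻¹

From v = Vmax[S]/(Km+[S]), each point gives Vmax = v(Km+[S])/[S].
Equating: 1.90(Km+1.36)/1.36 = 9.45(Km+59.4)/59.4.
1.397·Km + 1.90 = 0.1591·Km + 9.45, so (1.397 − 0.1591)·Km = 9.45 − 1.90.
Km = 7.550/1.238 = 6.10 mM; then Vmax = 1.90(6.10+1.36)/1.36 = 10.4 μmol·min⁻¹.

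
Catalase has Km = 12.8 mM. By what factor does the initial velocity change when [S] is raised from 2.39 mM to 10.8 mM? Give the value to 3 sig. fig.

2.91

Since Vmax cancels, v₂/v₁ = [S]₂(Km+[S]₁) / [S]₁(Km+[S]₂).
= 10.8×(12.8+2.39) / (2.39×(12.8+10.8)) = 164.1/56.40 = 2.91.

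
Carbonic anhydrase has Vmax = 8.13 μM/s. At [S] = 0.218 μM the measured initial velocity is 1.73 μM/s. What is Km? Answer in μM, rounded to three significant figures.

v/Vmax = 1.73/8.13 = 0.2128 = [S]/(Km+[S]).
So Km + [S] = [S]/0.2128 = 1.024 μM, giving Km = 1.024 − 0.218 = 0.806 μM.

0.806 μM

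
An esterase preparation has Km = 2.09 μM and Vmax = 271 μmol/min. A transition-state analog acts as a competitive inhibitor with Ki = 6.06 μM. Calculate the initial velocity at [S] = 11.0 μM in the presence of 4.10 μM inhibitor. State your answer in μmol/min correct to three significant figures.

206 μmol/min

With α = 1 + [I]/Ki = 1 + 4.10/6.06 = 1.677, the competitive rate law is v = Vmax[S] / (αKm + [S]).
v = 271×11.0 / (1.677×2.09 + 11.0) = 2981/14.50 = 206 μmol/min.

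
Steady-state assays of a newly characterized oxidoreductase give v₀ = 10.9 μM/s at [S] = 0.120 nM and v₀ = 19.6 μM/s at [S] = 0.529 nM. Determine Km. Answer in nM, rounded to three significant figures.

In reciprocal form, 1/v = (Km/Vmax)·(1/[S]) + 1/Vmax. The two points give (1/[S], 1/v) = (8.333, 0.09174) and (1.890, 0.05102).
Slope = (0.09174 − 0.05102)/(8.333 − 1.890) = 0.006320; intercept = 0.09174 − 0.006320×8.333 = 0.03907.
Vmax = 1/intercept = 25.6 μM/s; Km = slope × Vmax = 0.006320 × 25.6 = 0.162 nM.

0.162 nM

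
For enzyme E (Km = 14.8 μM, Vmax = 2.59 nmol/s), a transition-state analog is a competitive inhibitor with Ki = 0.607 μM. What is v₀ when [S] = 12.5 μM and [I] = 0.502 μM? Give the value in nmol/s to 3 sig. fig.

0.819 nmol/s

With α = 1 + [I]/Ki = 1 + 0.502/0.607 = 1.827, the competitive rate law is v = Vmax[S] / (αKm + [S]).
v = 2.59×12.5 / (1.827×14.8 + 12.5) = 32.38/39.54 = 0.819 nmol/s.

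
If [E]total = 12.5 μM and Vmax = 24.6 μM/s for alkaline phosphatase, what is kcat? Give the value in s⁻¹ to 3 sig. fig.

kcat = Vmax/[E]total = 24.6 μM/s / 12.5 μM = 1.97 s⁻¹.

1.97 s⁻¹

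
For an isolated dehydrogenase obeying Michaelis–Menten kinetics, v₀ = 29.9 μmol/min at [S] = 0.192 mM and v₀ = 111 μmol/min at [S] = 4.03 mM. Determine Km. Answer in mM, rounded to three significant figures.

0.633 mM

In reciprocal form, 1/v = (Km/Vmax)·(1/[S]) + 1/Vmax. The two points give (1/[S], 1/v) = (5.208, 0.03344) and (0.2481, 0.009009).
Slope = (0.03344 − 0.009009)/(5.208 − 0.2481) = 0.004926; intercept = 0.03344 − 0.004926×5.208 = 0.007787.
Vmax = 1/intercept = 128 μmol/min; Km = slope × Vmax = 0.004926 × 128 = 0.633 mM.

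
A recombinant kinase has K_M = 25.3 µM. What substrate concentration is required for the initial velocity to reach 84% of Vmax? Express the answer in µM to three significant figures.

133 µM

v/Vmax = [S]/(Km+[S]) = 0.84, so [S] = Km·0.84/(1 − 0.84) = 25.3 × 5.250.
[S] = 133 µM.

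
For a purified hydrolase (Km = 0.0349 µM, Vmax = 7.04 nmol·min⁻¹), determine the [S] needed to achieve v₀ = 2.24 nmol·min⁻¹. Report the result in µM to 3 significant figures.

0.0163 µM

The required fractional saturation is v/Vmax = 2.24/7.04 = 0.3182.
Then [S]/(Km+[S]) = 0.3182 ⇒ [S] = 0.0349 × 0.3182/(1 − 0.3182) = 0.0163 µM.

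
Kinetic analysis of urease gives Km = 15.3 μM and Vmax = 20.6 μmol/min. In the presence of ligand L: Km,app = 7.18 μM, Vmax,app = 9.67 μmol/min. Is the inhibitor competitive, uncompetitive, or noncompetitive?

Both Km and Vmax decrease by the same factor (~2.13-fold) — characteristic of uncompetitive inhibition.

uncompetitive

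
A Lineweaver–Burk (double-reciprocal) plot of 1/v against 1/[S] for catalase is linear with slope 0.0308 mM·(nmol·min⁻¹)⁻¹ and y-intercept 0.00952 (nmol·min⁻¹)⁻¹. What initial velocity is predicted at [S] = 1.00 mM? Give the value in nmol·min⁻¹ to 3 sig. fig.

The y-intercept is 1/Vmax, so Vmax = 1/0.00952 = 105 nmol·min⁻¹.
The slope is Km/Vmax, so Km = 0.0308 × 105 = 3.24 mM.
Then v = 105 × 1.00/(3.24 + 1.00) = 24.8 nmol·min⁻¹.

24.8 nmol·min⁻¹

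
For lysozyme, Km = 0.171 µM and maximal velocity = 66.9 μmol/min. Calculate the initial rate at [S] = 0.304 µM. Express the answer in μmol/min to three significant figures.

42.8 μmol/min

v = Vmax·[S]/(Km + [S]) = 66.9 × 0.304 / (0.171 + 0.304)
  = 20.34 / 0.4750 = 42.8 μmol/min.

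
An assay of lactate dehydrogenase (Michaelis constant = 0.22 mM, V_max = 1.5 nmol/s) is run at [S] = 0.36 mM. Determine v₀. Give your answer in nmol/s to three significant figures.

v = Vmax·[S]/(Km + [S]) = 1.5 × 0.36 / (0.22 + 0.36)
  = 0.5400 / 0.5800 = 0.931 nmol/s.

0.931 nmol/s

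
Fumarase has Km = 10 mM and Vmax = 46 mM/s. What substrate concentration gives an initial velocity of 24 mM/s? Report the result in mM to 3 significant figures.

The required fractional saturation is v/Vmax = 24/46 = 0.5217.
Then [S]/(Km+[S]) = 0.5217 ⇒ [S] = 10 × 0.5217/(1 − 0.5217) = 10.9 mM.

10.9 mM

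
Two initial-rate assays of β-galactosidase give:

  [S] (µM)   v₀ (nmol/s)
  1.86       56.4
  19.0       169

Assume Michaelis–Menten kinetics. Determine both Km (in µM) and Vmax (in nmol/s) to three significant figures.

Km = 5.25 µM; Vmax = 216 nmol/s

In reciprocal form, 1/v = (Km/Vmax)·(1/[S]) + 1/Vmax. The two points give (1/[S], 1/v) = (0.5376, 0.01773) and (0.05263, 0.005917).
Slope = (0.01773 − 0.005917)/(0.5376 − 0.05263) = 0.02436; intercept = 0.01773 − 0.02436×0.5376 = 0.004635.
Vmax = 1/intercept = 216 nmol/s; Km = slope × Vmax = 0.02436 × 216 = 5.25 µM.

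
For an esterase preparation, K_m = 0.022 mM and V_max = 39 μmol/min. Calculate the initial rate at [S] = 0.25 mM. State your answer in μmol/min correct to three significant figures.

35.8 μmol/min

v = Vmax·[S]/(Km + [S]) = 39 × 0.25 / (0.022 + 0.25)
  = 9.750 / 0.2720 = 35.8 μmol/min.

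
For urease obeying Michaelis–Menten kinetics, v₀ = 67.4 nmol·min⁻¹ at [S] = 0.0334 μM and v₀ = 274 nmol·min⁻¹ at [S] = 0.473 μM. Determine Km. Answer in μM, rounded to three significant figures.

0.144 μM

In reciprocal form, 1/v = (Km/Vmax)·(1/[S]) + 1/Vmax. The two points give (1/[S], 1/v) = (29.94, 0.01484) and (2.114, 0.003650).
Slope = (0.01484 − 0.003650)/(29.94 − 2.114) = 0.0004020; intercept = 0.01484 − 0.0004020×29.94 = 0.002800.
Vmax = 1/intercept = 357 nmol·min⁻¹; Km = slope × Vmax = 0.0004020 × 357 = 0.144 μM.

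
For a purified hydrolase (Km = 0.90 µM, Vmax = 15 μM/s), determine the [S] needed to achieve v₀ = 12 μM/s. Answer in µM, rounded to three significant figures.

Rearranging v = Vmax[S]/(Km+[S]) gives [S] = Km·v/(Vmax − v).
[S] = 0.90 × 12 / (15 − 12) = 10.80/3.000 = 3.60 µM.

3.60 µM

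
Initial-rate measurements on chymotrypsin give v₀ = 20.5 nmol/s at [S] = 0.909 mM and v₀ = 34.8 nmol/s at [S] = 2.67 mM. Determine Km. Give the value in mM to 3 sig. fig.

1.50 mM

In reciprocal form, 1/v = (Km/Vmax)·(1/[S]) + 1/Vmax. The two points give (1/[S], 1/v) = (1.100, 0.04878) and (0.3745, 0.02874).
Slope = (0.04878 − 0.02874)/(1.100 − 0.3745) = 0.02763; intercept = 0.04878 − 0.02763×1.100 = 0.01839.
Vmax = 1/intercept = 54.4 nmol/s; Km = slope × Vmax = 0.02763 × 54.4 = 1.50 mM.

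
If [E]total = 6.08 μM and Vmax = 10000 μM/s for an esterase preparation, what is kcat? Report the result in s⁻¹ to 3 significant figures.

kcat = Vmax/[E]total = 10000 μM/s / 6.08 μM = 1640 s⁻¹.

1640 s⁻¹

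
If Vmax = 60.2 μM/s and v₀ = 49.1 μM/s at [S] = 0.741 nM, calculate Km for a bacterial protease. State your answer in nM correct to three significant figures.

v/Vmax = 49.1/60.2 = 0.8156 = [S]/(Km+[S]).
So Km + [S] = [S]/0.8156 = 0.9085 nM, giving Km = 0.9085 − 0.741 = 0.168 nM.

0.168 nM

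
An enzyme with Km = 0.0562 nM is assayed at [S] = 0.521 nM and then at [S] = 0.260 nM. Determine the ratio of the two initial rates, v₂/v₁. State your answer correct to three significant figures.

0.911

The fractional saturations are [S]/(Km+[S]) = 0.521/0.5772 = 0.9026 and 0.260/0.3162 = 0.8223.
v₂/v₁ is just their ratio: 0.8223/0.9026 = 0.911.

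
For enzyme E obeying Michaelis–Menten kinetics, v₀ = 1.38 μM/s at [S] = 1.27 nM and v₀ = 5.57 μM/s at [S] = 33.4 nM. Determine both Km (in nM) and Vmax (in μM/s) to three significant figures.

From v = Vmax[S]/(Km+[S]), each point gives Vmax = v(Km+[S])/[S].
Equating: 1.38(Km+1.27)/1.27 = 5.57(Km+33.4)/33.4.
1.087·Km + 1.38 = 0.1668·Km + 5.57, so (1.087 − 0.1668)·Km = 5.57 − 1.38.
Km = 4.190/0.9198 = 4.56 nM; then Vmax = 1.38(4.56+1.27)/1.27 = 6.33 μM/s.

Km = 4.56 nM; Vmax = 6.33 μM/s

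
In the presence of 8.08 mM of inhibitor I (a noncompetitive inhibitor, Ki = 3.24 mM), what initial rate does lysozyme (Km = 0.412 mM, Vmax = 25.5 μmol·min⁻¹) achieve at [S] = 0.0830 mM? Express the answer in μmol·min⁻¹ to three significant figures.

α = 1 + [I]/Ki = 1 + 8.08/3.24 = 3.494.
For a noncompetitive inhibitor, Vmax is reduced to Vmax/α while Km is unchanged: Km,app = 0.412 mM, Vmax,app = 7.30 μmol·min⁻¹.
v = Vmax,app·[S]/(Km,app + [S]) = 7.30 × 0.0830/(0.412 + 0.0830) = 1.22 μmol·min⁻¹.

1.22 μmol·min⁻¹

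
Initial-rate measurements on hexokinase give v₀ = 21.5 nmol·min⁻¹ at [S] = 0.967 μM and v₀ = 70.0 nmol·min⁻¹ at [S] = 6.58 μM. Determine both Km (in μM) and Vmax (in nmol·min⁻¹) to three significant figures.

Km = 4.18 μM; Vmax = 114 nmol·min⁻¹

From v = Vmax[S]/(Km+[S]), each point gives Vmax = v(Km+[S])/[S].
Equating: 21.5(Km+0.967)/0.967 = 70.0(Km+6.58)/6.58.
22.23·Km + 21.5 = 10.64·Km + 70.0, so (22.23 − 10.64)·Km = 70.0 − 21.5.
Km = 48.50/11.60 = 4.18 μM; then Vmax = 21.5(4.18+0.967)/0.967 = 114 nmol·min⁻¹.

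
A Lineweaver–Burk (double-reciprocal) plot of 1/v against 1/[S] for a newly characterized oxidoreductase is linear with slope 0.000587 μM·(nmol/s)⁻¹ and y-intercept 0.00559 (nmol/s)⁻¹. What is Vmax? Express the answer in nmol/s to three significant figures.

The y-intercept of a Lineweaver–Burk plot equals 1/Vmax, so Vmax = 1/0.00559 = 179 nmol/s.

179 nmol/s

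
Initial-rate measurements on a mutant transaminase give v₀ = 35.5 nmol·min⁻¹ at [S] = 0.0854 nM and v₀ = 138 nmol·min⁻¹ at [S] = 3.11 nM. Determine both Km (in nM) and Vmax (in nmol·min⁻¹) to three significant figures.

From v = Vmax[S]/(Km+[S]), each point gives Vmax = v(Km+[S])/[S].
Equating: 35.5(Km+0.0854)/0.0854 = 138(Km+3.11)/3.11.
415.7·Km + 35.5 = 44.37·Km + 138, so (415.7 − 44.37)·Km = 138 − 35.5.
Km = 102.5/371.3 = 0.276 nM; then Vmax = 35.5(0.276+0.0854)/0.0854 = 150 nmol·min⁻¹.

Km = 0.276 nM; Vmax = 150 nmol·min⁻¹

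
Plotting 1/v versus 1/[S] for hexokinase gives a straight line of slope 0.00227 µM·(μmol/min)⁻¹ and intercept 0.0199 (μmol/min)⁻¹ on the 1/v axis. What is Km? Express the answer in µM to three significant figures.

0.114 µM

y-intercept = 1/Vmax ⇒ Vmax = 50.3 μmol/min; slope = Km/Vmax ⇒ Km = slope × Vmax.
Km = 0.00227 × 50.3 = 0.114 µM.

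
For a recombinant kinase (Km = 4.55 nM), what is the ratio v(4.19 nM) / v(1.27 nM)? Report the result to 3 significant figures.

2.20

The fractional saturations are [S]/(Km+[S]) = 1.27/5.820 = 0.2182 and 4.19/8.740 = 0.4794.
v₂/v₁ is just their ratio: 0.4794/0.2182 = 2.20.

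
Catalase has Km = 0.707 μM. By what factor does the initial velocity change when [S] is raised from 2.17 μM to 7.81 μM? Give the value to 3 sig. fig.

1.22

The fractional saturations are [S]/(Km+[S]) = 2.17/2.877 = 0.7543 and 7.81/8.517 = 0.9170.
v₂/v₁ is just their ratio: 0.9170/0.7543 = 1.22.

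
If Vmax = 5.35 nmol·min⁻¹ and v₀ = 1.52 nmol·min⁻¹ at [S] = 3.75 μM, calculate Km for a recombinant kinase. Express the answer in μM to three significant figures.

v/Vmax = 1.52/5.35 = 0.2841 = [S]/(Km+[S]).
So Km + [S] = [S]/0.2841 = 13.20 μM, giving Km = 13.20 − 3.75 = 9.45 μM.

9.45 μM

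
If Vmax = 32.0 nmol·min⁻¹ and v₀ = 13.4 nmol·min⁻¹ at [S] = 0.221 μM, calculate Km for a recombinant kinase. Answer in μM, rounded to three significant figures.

From v = Vmax[S]/(Km+[S]), Km = [S](Vmax − v)/v.
Km = 0.221 × (32.0 − 13.4) / 13.4 = 4.111/13.4 = 0.307 μM.

0.307 μM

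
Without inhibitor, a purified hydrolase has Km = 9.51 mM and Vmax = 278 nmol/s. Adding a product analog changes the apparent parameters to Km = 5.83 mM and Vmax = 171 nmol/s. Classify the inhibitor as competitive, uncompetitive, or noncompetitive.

Both Km and Vmax decrease by the same factor (~1.63-fold) — characteristic of uncompetitive inhibition.

uncompetitive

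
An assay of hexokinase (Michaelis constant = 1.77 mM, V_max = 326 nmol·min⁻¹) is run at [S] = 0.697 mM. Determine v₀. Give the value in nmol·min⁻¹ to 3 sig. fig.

92.1 nmol·min⁻¹

[S]/(Km+[S]) = 0.697/2.467 = 0.2825, the fractional saturation.
v = 0.2825 × Vmax = 0.2825 × 326 = 92.1 nmol·min⁻¹.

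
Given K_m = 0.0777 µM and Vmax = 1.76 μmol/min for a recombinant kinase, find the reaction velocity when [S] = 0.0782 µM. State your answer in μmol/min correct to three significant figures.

0.883 μmol/min

[S]/(Km+[S]) = 0.0782/0.1559 = 0.5016, the fractional saturation.
v = 0.5016 × Vmax = 0.5016 × 1.76 = 0.883 μmol/min.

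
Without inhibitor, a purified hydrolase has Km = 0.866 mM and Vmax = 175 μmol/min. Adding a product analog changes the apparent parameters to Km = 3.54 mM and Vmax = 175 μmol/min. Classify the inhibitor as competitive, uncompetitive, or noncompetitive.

competitive

Km increases (0.866 → 3.54 mM) while Vmax is unchanged — the hallmark of competitive inhibition.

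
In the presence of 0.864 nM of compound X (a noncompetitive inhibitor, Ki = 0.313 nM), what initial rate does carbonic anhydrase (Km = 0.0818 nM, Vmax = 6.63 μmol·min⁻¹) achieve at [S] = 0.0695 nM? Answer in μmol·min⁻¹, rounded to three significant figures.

0.810 μmol·min⁻¹

α = 1 + [I]/Ki = 1 + 0.864/0.313 = 3.760.
For a noncompetitive inhibitor, Vmax is reduced to Vmax/α while Km is unchanged: Km,app = 0.0818 nM, Vmax,app = 1.76 μmol·min⁻¹.
v = Vmax,app·[S]/(Km,app + [S]) = 1.76 × 0.0695/(0.0818 + 0.0695) = 0.810 μmol·min⁻¹.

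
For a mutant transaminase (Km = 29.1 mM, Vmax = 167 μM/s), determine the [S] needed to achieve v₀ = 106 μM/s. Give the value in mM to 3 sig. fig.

The required fractional saturation is v/Vmax = 106/167 = 0.6347.
Then [S]/(Km+[S]) = 0.6347 ⇒ [S] = 29.1 × 0.6347/(1 − 0.6347) = 50.6 mM.

50.6 mM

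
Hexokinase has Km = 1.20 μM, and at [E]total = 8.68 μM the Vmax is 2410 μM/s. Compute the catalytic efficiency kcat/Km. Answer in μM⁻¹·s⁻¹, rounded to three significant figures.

kcat = Vmax/[E]total = 2410/8.68 = 278 s⁻¹.
kcat/Km = 278/1.20 = 231 μM⁻¹·s⁻¹.

231 μM⁻¹·s⁻¹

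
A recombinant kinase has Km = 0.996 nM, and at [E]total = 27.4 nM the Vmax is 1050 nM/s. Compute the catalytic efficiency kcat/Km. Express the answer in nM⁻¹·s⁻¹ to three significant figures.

kcat = Vmax/[E]total = 1050/27.4 = 38.3 s⁻¹.
kcat/Km = 38.3/0.996 = 38.5 nM⁻¹·s⁻¹.

38.5 nM⁻¹·s⁻¹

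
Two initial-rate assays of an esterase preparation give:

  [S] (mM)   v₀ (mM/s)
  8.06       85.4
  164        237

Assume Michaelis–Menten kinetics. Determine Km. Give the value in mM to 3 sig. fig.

16.6 mM

In reciprocal form, 1/v = (Km/Vmax)·(1/[S]) + 1/Vmax. The two points give (1/[S], 1/v) = (0.1241, 0.01171) and (0.006098, 0.004219).
Slope = (0.01171 − 0.004219)/(0.1241 − 0.006098) = 0.06349; intercept = 0.01171 − 0.06349×0.1241 = 0.003832.
Vmax = 1/intercept = 261 mM/s; Km = slope × Vmax = 0.06349 × 261 = 16.6 mM.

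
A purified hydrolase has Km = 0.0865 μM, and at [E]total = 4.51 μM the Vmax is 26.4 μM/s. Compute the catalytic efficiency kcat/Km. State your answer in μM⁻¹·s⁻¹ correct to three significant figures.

kcat = Vmax/[E]total = 26.4/4.51 = 5.85 s⁻¹.
kcat/Km = 5.85/0.0865 = 67.7 μM⁻¹·s⁻¹.

67.7 μM⁻¹·s⁻¹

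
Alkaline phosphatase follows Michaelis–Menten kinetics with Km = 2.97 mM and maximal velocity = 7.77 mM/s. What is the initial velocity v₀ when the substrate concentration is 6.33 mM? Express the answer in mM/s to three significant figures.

5.29 mM/s

[S]/(Km+[S]) = 6.33/9.300 = 0.6806, the fractional saturation.
v = 0.6806 × Vmax = 0.6806 × 7.77 = 5.29 mM/s.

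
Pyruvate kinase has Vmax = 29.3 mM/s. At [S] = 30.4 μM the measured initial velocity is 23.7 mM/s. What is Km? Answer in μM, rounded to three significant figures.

From v = Vmax[S]/(Km+[S]), Km = [S](Vmax − v)/v.
Km = 30.4 × (29.3 − 23.7) / 23.7 = 170.2/23.7 = 7.18 μM.

7.18 μM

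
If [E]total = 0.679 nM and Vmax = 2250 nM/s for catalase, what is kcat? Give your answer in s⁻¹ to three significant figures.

3310 s⁻¹

kcat = Vmax/[E]total = 2250 nM/s / 0.679 nM = 3310 s⁻¹.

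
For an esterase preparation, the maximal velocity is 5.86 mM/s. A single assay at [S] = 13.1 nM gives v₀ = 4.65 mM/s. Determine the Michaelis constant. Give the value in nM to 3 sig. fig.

3.41 nM

From v = Vmax[S]/(Km+[S]), Km = [S](Vmax − v)/v.
Km = 13.1 × (5.86 − 4.65) / 4.65 = 15.85/4.65 = 3.41 nM.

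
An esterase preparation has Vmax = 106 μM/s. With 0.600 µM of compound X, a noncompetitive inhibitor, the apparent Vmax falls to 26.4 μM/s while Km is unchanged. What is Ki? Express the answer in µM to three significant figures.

Noncompetitive: Vmax,app = Vmax/α with α = 1 + [I]/Ki.
α = Vmax/Vmax,app = 106/26.4 = 4.015.
Since α = 1 + [I]/Ki, [I]/Ki = 4.015 − 1 = 3.015 and Ki = 0.600/3.015 = 0.199 µM.

0.199 µM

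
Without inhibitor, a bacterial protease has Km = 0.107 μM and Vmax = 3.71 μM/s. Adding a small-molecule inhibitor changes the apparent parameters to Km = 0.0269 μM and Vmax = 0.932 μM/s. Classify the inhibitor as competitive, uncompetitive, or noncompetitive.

Both Km and Vmax decrease by the same factor (~3.98-fold) — characteristic of uncompetitive inhibition.

uncompetitive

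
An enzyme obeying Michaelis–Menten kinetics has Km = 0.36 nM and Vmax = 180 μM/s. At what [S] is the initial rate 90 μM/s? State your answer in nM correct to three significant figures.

0.360 nM

Rearranging v = Vmax[S]/(Km+[S]) gives [S] = Km·v/(Vmax − v).
[S] = 0.36 × 90 / (180 − 90) = 32.40/90.00 = 0.360 nM.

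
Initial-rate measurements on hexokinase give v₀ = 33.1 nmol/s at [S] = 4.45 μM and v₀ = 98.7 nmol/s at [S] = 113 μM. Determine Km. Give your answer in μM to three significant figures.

In reciprocal form, 1/v = (Km/Vmax)·(1/[S]) + 1/Vmax. The two points give (1/[S], 1/v) = (0.2247, 0.03021) and (0.008850, 0.01013).
Slope = (0.03021 − 0.01013)/(0.2247 − 0.008850) = 0.09302; intercept = 0.03021 − 0.09302×0.2247 = 0.009309.
Vmax = 1/intercept = 107 nmol/s; Km = slope × Vmax = 0.09302 × 107 = 9.99 μM.

9.99 μM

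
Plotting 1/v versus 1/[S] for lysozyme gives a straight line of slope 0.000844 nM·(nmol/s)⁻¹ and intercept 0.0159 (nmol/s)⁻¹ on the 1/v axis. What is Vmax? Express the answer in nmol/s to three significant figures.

The y-intercept of a Lineweaver–Burk plot equals 1/Vmax, so Vmax = 1/0.0159 = 62.9 nmol/s.

62.9 nmol/s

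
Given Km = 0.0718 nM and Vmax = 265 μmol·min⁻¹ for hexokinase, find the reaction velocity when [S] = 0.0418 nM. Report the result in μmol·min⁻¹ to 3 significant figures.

[S]/(Km+[S]) = 0.0418/0.1136 = 0.3680, the fractional saturation.
v = 0.3680 × Vmax = 0.3680 × 265 = 97.5 μmol·min⁻¹.

97.5 μmol·min⁻¹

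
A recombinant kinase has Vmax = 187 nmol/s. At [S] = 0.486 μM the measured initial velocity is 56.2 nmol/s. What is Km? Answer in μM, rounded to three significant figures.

1.13 μM

From v = Vmax[S]/(Km+[S]), Km = [S](Vmax − v)/v.
Km = 0.486 × (187 − 56.2) / 56.2 = 63.57/56.2 = 1.13 μM.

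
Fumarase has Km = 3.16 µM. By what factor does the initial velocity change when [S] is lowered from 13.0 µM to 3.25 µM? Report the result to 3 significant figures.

The fractional saturations are [S]/(Km+[S]) = 13.0/16.16 = 0.8045 and 3.25/6.410 = 0.5070.
v₂/v₁ is just their ratio: 0.5070/0.8045 = 0.630.

0.630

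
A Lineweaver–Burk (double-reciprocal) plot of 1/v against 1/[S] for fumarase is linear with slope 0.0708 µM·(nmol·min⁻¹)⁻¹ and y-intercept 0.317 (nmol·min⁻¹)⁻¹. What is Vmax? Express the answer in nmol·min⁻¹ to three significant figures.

3.15 nmol·min⁻¹

The y-intercept of a Lineweaver–Burk plot equals 1/Vmax, so Vmax = 1/0.317 = 3.15 nmol·min⁻¹.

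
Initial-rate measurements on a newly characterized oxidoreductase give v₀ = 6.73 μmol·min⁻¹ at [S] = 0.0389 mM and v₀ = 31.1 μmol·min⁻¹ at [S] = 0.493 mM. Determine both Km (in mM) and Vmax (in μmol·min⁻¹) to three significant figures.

Km = 0.222 mM; Vmax = 45.1 μmol·min⁻¹

In reciprocal form, 1/v = (Km/Vmax)·(1/[S]) + 1/Vmax. The two points give (1/[S], 1/v) = (25.71, 0.1486) and (2.028, 0.03215).
Slope = (0.1486 − 0.03215)/(25.71 − 2.028) = 0.004917; intercept = 0.1486 − 0.004917×25.71 = 0.02218.
Vmax = 1/intercept = 45.1 μmol·min⁻¹; Km = slope × Vmax = 0.004917 × 45.1 = 0.222 mM.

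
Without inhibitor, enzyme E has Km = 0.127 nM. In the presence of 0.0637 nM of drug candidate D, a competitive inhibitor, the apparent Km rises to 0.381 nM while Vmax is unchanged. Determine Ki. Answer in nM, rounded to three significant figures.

Competitive: Km,app = α·Km with α = 1 + [I]/Ki.
α = Km,app/Km = 0.381/0.127 = 3.000.
Since α = 1 + [I]/Ki, [I]/Ki = 3.000 − 1 = 2.000 and Ki = 0.0637/2.000 = 0.0319 nM.

0.0319 nM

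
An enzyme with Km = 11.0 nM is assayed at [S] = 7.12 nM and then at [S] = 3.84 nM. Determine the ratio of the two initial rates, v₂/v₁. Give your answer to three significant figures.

0.659

Since Vmax cancels, v₂/v₁ = [S]₂(Km+[S]₁) / [S]₁(Km+[S]₂).
= 3.84×(11.0+7.12) / (7.12×(11.0+3.84)) = 69.58/105.7 = 0.659.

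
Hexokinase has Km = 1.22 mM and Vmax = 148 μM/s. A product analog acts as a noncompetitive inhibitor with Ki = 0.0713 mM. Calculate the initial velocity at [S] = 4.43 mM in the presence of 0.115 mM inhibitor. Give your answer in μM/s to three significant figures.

44.4 μM/s

α = 1 + [I]/Ki = 1 + 0.115/0.0713 = 2.613.
For a noncompetitive inhibitor, Vmax is reduced to Vmax/α while Km is unchanged: Km,app = 1.22 mM, Vmax,app = 56.6 μM/s.
v = Vmax,app·[S]/(Km,app + [S]) = 56.6 × 4.43/(1.22 + 4.43) = 44.4 μM/s.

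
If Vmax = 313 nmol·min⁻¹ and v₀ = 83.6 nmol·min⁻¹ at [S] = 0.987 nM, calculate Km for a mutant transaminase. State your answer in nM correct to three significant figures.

From v = Vmax[S]/(Km+[S]), Km = [S](Vmax − v)/v.
Km = 0.987 × (313 − 83.6) / 83.6 = 226.4/83.6 = 2.71 nM.

2.71 nM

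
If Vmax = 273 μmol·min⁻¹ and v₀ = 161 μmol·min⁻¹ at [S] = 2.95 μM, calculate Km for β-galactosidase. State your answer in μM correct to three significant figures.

2.05 μM

From v = Vmax[S]/(Km+[S]), Km = [S](Vmax − v)/v.
Km = 2.95 × (273 − 161) / 161 = 330.4/161 = 2.05 μM.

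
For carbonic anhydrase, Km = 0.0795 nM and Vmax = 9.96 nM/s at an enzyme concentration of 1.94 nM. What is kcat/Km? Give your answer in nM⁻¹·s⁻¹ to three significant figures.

kcat = Vmax/[E]total = 9.96/1.94 = 5.13 s⁻¹.
kcat/Km = 5.13/0.0795 = 64.6 nM⁻¹·s⁻¹.

64.6 nM⁻¹·s⁻¹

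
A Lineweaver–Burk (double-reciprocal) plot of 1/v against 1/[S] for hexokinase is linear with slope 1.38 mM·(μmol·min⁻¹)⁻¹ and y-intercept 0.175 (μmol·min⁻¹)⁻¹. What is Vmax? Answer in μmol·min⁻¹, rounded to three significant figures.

The y-intercept of a Lineweaver–Burk plot equals 1/Vmax, so Vmax = 1/0.175 = 5.71 μmol·min⁻¹.

5.71 μmol·min⁻¹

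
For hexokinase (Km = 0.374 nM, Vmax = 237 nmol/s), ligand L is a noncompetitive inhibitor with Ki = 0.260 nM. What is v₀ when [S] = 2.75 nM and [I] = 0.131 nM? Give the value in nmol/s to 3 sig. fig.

α = 1 + [I]/Ki = 1 + 0.131/0.260 = 1.504.
For a noncompetitive inhibitor, Vmax is reduced to Vmax/α while Km is unchanged: Km,app = 0.374 nM, Vmax,app = 158 nmol/s.
v = Vmax,app·[S]/(Km,app + [S]) = 158 × 2.75/(0.374 + 2.75) = 139 nmol/s.

139 nmol/s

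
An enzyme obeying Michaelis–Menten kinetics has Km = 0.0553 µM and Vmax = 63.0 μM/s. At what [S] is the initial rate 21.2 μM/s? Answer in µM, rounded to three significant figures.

The required fractional saturation is v/Vmax = 21.2/63.0 = 0.3365.
Then [S]/(Km+[S]) = 0.3365 ⇒ [S] = 0.0553 × 0.3365/(1 − 0.3365) = 0.0280 µM.

0.0280 µM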